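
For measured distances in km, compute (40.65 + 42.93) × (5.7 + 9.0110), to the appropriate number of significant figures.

1.23 × 10³ km²

40.65 + 42.93 = 83.58, limited to 2 d.p. → 4 s.f.; 5.7 + 9.0110 = 14.7110, limited to 1 d.p. → 3 s.f.
Carrying full precision, 83.58 × 14.7110 = 1229.54538; keep min(4, 3) = 3 s.f.
Rounded to 3 significant figures: 1.23 × 10³ km².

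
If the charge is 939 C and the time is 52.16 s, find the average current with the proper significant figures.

average current = 939 C ÷ 52.16 s = 18.0023006135… A.
939 has 3 significant figures; 52.16 has 4.
Division/multiplication keeps the fewest: 3 significant figures.
Rounded: 18.0 A.

18.0 A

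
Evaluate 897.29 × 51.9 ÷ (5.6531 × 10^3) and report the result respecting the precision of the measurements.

8.24

897.29 × 51.9 ÷ (5.6531 × 10^3) = 8.23784313032…
Multiplication/division keeps the fewest significant figures: 897.29 → 5 s.f., 51.9 → 3 s.f., 5.6531 × 10^3 → 5 s.f.; limit is 3.
Rounded to 3 significant figures: 8.24.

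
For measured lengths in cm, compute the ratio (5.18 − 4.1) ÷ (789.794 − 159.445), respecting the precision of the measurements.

5.18 − 4.1 = 1.08, limited to 1 d.p. → 2 s.f.; 789.794 − 159.445 = 630.349, limited to 3 d.p. → 6 s.f.
Carrying full precision, 1.08 ÷ 630.349 = 0.00171333658021…; keep min(2, 6) = 2 s.f.
Rounded to 2 significant figures: 0.0017.

0.0017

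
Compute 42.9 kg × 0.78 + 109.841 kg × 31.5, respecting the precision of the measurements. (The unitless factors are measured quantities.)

3.49 × 10^3 kg

42.9 × 0.78 = 33.462 → 33 kg (2 s.f., last digit at the 10^0 place).
109.841 × 31.5 = 3459.9915 → 3.46 × 10^3 kg (3 s.f., last digit at the 10^1 place).
Sum: 3493.4535 kg; keep the coarser place, 10^1.
Result: 3.49 × 10^3 kg.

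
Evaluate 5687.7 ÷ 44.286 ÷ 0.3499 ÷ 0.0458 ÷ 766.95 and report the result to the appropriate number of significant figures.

10.4

5687.7 ÷ 44.286 ÷ 0.3499 ÷ 0.0458 ÷ 766.95 = 10.4494577252…
Multiplication/division keeps the fewest significant figures: 5687.7 → 5 s.f., 44.286 → 5 s.f., 0.3499 → 4 s.f., 0.0458 → 3 s.f., 766.95 → 5 s.f.; limit is 3.
Rounded to 3 significant figures: 10.4.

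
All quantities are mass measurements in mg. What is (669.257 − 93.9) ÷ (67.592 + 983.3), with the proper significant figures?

669.257 − 93.9 = 575.357, limited to 1 d.p. → 4 s.f.; 67.592 + 983.3 = 1050.892, limited to 1 d.p. → 5 s.f.
Carrying full precision, 575.357 ÷ 1050.892 = 0.547493938483…; keep min(4, 5) = 4 s.f.
Rounded to 4 significant figures: 0.5475.

0.5475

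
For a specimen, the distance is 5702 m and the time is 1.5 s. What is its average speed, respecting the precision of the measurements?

3.8 × 10^3 m/s

average speed = 5702 m ÷ 1.5 s = 3801.33333333… m/s.
5702 has 4 significant figures; 1.5 has 2.
Division/multiplication keeps the fewest: 2 significant figures.
Rounded: 3.8 × 10^3 m/s.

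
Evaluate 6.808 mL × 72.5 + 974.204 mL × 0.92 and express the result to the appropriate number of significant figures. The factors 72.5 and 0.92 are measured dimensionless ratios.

6.808 × 72.5 = 493.58 → 494 mL (3 s.f., last digit at the 10^0 place).
974.204 × 0.92 = 896.26768 → 9.0 × 10^2 mL (2 s.f., last digit at the 10^1 place).
Sum: 1389.84768 mL; keep the coarser place, 10^1.
Result: 1.39 × 10^3 mL.

1.39 × 10^3 mL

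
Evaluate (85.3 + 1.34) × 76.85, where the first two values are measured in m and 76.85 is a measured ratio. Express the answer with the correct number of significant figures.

6.66 × 10^3 m

85.3 m + 1.34 m = 86.64 m; the sum is limited to 1 decimal place (3 s.f.).
Carrying full precision, 86.64 × 76.85 = 6658.284 m; 76.85 has 4 s.f., so the result keeps min(3, 4) = 3 s.f.
Rounded to 3 significant figures: 6.66 × 10^3 m.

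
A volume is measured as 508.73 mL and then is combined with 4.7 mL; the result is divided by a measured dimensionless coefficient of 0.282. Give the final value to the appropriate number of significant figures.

1.82 × 10³ mL

508.73 mL + 4.7 mL = 513.43 mL; the sum is limited to 1 decimal place (4 s.f.).
Carrying full precision, 513.43 ÷ 0.282 = 1820.67375887… mL; 0.282 has 3 s.f., so the result keeps min(4, 3) = 3 s.f.
Rounded to 3 significant figures: 1.82 × 10³ mL.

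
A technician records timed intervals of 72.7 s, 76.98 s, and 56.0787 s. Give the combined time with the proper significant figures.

205.8 s

72.7 s + 76.98 s + 56.0787 s = 205.7587 s.
Addition/subtraction keeps the fewest decimal places: 72.7 → 1 decimal place, 76.98 → 2 decimal places, 56.0787 → 4 decimal places; limit is 1.
Rounded to 1 decimal place: 205.8 s.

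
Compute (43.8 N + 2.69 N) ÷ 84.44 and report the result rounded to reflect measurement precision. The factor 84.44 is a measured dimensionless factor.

0.551 N

43.8 N + 2.69 N = 46.49 N; the sum is limited to 1 decimal place (3 s.f.).
Carrying full precision, 46.49 ÷ 84.44 = 0.550568450971… N; 84.44 has 4 s.f., so the result keeps min(3, 4) = 3 s.f.
Rounded to 3 significant figures: 0.551 N.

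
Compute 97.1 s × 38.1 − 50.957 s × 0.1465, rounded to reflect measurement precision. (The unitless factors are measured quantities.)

97.1 × 38.1 = 3699.51 → 3.70 × 10³ s (3 s.f., last digit at the 10^1 place).
50.957 × 0.1465 = 7.4652005 → 7.465 s (4 s.f., last digit at the 10^-3 place).
Difference: 3692.0447995 s; keep the coarser place, 10^1.
Result: 3.69 × 10³ s.

3.69 × 10³ s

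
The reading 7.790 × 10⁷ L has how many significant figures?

7.790 × 10⁷: in scientific notation every digit of the coefficient is significant.

4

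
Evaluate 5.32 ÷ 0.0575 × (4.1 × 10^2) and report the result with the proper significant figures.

5.32 ÷ 0.0575 × (4.1 × 10^2) = 37933.9130435…
Multiplication/division keeps the fewest significant figures: 5.32 → 3 s.f., 0.0575 → 3 s.f., 4.1 × 10^2 → 2 s.f.; limit is 2.
Rounded to 2 significant figures: 3.8 × 10^4.

3.8 × 10^4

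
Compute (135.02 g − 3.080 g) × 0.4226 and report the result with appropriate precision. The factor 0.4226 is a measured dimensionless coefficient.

55.76 g

135.02 g − 3.080 g = 131.940 g; the difference is limited to 2 decimal places (5 s.f.).
Carrying full precision, 131.940 × 0.4226 = 55.757844 g; 0.4226 has 4 s.f., so the result keeps min(5, 4) = 4 s.f.
Rounded to 4 significant figures: 55.76 g.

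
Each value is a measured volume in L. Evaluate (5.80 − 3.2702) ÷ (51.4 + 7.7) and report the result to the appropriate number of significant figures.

0.0428

5.80 − 3.2702 = 2.5298, limited to 2 d.p. → 3 s.f.; 51.4 + 7.7 = 59.1, limited to 1 d.p. → 3 s.f.
Carrying full precision, 2.5298 ÷ 59.1 = 0.0428054145516…; keep min(3, 3) = 3 s.f.
Rounded to 3 significant figures: 0.0428.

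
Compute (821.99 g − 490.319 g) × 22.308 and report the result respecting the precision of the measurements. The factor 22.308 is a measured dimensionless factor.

7398.9 g

821.99 g − 490.319 g = 331.671 g; the difference is limited to 2 decimal places (5 s.f.).
Carrying full precision, 331.671 × 22.308 = 7398.916668 g; 22.308 has 5 s.f., so the result keeps min(5, 5) = 5 s.f.
Rounded to 5 significant figures: 7398.9 g.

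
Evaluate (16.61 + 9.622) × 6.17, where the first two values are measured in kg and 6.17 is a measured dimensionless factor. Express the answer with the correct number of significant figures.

16.61 kg + 9.622 kg = 26.232 kg; the sum is limited to 2 decimal places (4 s.f.).
Carrying full precision, 26.232 × 6.17 = 161.85144 kg; 6.17 has 3 s.f., so the result keeps min(4, 3) = 3 s.f.
Rounded to 3 significant figures: 1.62 × 10^2 kg.

1.62 × 10^2 kg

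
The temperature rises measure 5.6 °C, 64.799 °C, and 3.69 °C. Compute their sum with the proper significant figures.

74.1 °C

5.6 °C + 64.799 °C + 3.69 °C = 74.089 °C.
Addition/subtraction keeps the fewest decimal places: 5.6 → 1 decimal place, 64.799 → 3 decimal places, 3.69 → 2 decimal places; limit is 1.
Rounded to 1 decimal place: 74.1 °C.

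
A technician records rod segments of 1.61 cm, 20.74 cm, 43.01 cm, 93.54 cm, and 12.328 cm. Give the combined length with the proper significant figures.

1.7123 × 10^2 cm

1.61 cm + 20.74 cm + 43.01 cm + 93.54 cm + 12.328 cm = 171.228 cm.
Addition/subtraction keeps the fewest decimal places: 1.61 → 2 decimal places, 20.74 → 2 decimal places, 43.01 → 2 decimal places, 93.54 → 2 decimal places, 12.328 → 3 decimal places; limit is 2.
Rounded to 2 decimal places: 1.7123 × 10^2 cm.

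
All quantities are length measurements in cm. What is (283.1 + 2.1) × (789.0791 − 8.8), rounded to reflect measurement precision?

283.1 + 2.1 = 285.2, limited to 1 d.p. → 4 s.f.; 789.0791 − 8.8 = 780.2791, limited to 1 d.p. → 4 s.f.
Carrying full precision, 285.2 × 780.2791 = 222535.59932; keep min(4, 4) = 4 s.f.
Rounded to 4 significant figures: 2.225 × 10⁵ cm².

2.225 × 10⁵ cm²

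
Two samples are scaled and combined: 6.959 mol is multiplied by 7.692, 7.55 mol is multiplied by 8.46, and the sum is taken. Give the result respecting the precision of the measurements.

117.4 mol

6.959 × 7.692 = 53.528628 → 53.53 mol (4 s.f., last digit at the 10^-2 place).
7.55 × 8.46 = 63.873 → 63.9 mol (3 s.f., last digit at the 10^-1 place).
Sum: 117.401628 mol; keep the coarser place, 10^-1.
Result: 117.4 mol.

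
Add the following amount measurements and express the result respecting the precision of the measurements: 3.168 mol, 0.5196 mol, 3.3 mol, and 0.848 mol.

7.8 mol

3.168 mol + 0.5196 mol + 3.3 mol + 0.848 mol = 7.8356 mol.
Addition/subtraction keeps the fewest decimal places: 3.168 → 3 decimal places, 0.5196 → 4 decimal places, 3.3 → 1 decimal place, 0.848 → 3 decimal places; limit is 1.
Rounded to 1 decimal place: 7.8 mol.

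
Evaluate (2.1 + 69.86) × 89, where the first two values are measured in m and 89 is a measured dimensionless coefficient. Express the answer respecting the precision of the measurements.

6.4 × 10^3 m

2.1 m + 69.86 m = 71.96 m; the sum is limited to 1 decimal place (3 s.f.).
Carrying full precision, 71.96 × 89 = 6404.44 m; 89 has 2 s.f., so the result keeps min(3, 2) = 2 s.f.
Rounded to 2 significant figures: 6.4 × 10^3 m.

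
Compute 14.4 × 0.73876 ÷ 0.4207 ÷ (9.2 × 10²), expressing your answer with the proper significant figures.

14.4 × 0.73876 ÷ 0.4207 ÷ (9.2 × 10²) = 0.0274856192061…
Multiplication/division keeps the fewest significant figures: 14.4 → 3 s.f., 0.73876 → 5 s.f., 0.4207 → 4 s.f., 9.2 × 10² → 2 s.f.; limit is 2.
Rounded to 2 significant figures: 2.7 × 10⁻².

2.7 × 10⁻²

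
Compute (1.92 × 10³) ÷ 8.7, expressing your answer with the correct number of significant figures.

2.2 × 10²

(1.92 × 10³) ÷ 8.7 = 220.689655172…
Multiplication/division keeps the fewest significant figures: 1.92 × 10³ → 3 s.f., 8.7 → 2 s.f.; limit is 2.
Rounded to 2 significant figures: 2.2 × 10².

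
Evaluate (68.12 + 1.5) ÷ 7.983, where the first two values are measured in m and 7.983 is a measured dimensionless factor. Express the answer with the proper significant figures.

68.12 m + 1.5 m = 69.62 m; the sum is limited to 1 decimal place (3 s.f.).
Carrying full precision, 69.62 ÷ 7.983 = 8.72103219341… m; 7.983 has 4 s.f., so the result keeps min(3, 4) = 3 s.f.
Rounded to 3 significant figures: 8.72 m.

8.72 m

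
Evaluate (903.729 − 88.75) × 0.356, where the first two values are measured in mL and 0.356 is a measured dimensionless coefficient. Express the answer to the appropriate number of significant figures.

903.729 mL − 88.75 mL = 814.979 mL; the difference is limited to 2 decimal places (5 s.f.).
Carrying full precision, 814.979 × 0.356 = 290.132524 mL; 0.356 has 3 s.f., so the result keeps min(5, 3) = 3 s.f.
Rounded to 3 significant figures: 290. mL.

290. mL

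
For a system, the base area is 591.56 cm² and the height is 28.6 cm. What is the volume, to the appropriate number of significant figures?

1.69 × 10^4 cm³

volume = 591.56 cm² × 28.6 cm = 16918.616 cm³.
591.56 has 5 significant figures; 28.6 has 3.
Division/multiplication keeps the fewest: 3 significant figures.
Rounded: 1.69 × 10^4 cm³.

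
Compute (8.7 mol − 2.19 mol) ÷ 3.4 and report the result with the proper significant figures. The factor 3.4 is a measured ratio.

1.9 mol

8.7 mol − 2.19 mol = 6.51 mol; the difference is limited to 1 decimal place (2 s.f.).
Carrying full precision, 6.51 ÷ 3.4 = 1.91470588235… mol; 3.4 has 2 s.f., so the result keeps min(2, 2) = 2 s.f.
Rounded to 2 significant figures: 1.9 mol.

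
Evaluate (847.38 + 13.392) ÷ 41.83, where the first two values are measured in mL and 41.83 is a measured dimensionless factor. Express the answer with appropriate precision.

847.38 mL + 13.392 mL = 860.772 mL; the sum is limited to 2 decimal places (5 s.f.).
Carrying full precision, 860.772 ÷ 41.83 = 20.5778627779… mL; 41.83 has 4 s.f., so the result keeps min(5, 4) = 4 s.f.
Rounded to 4 significant figures: 20.58 mL.

20.58 mL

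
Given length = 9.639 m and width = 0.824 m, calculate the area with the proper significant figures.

area = 9.639 m × 0.824 m = 7.942536 m².
9.639 has 4 significant figures; 0.824 has 3.
Division/multiplication keeps the fewest: 3 significant figures.
Rounded: 7.94 m².

7.94 m²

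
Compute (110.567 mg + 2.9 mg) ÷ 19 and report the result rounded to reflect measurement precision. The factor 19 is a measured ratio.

110.567 mg + 2.9 mg = 113.467 mg; the sum is limited to 1 decimal place (4 s.f.).
Carrying full precision, 113.467 ÷ 19 = 5.97194736842… mg; 19 has 2 s.f., so the result keeps min(4, 2) = 2 s.f.
Rounded to 2 significant figures: 6.0 mg.

6.0 mg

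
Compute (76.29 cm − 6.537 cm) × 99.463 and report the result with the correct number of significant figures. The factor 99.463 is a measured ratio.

6.938 × 10³ cm

76.29 cm − 6.537 cm = 69.753 cm; the difference is limited to 2 decimal places (4 s.f.).
Carrying full precision, 69.753 × 99.463 = 6937.842639 cm; 99.463 has 5 s.f., so the result keeps min(4, 5) = 4 s.f.
Rounded to 4 significant figures: 6.938 × 10³ cm.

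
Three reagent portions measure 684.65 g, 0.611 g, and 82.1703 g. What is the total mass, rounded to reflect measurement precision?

767.43 g

684.65 g + 0.611 g + 82.1703 g = 767.4313 g.
Addition/subtraction keeps the fewest decimal places: 684.65 → 2 decimal places, 0.611 → 3 decimal places, 82.1703 → 4 decimal places; limit is 2.
Rounded to 2 decimal places: 767.43 g.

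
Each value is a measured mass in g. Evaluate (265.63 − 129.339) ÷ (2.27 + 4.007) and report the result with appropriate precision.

21.7

265.63 − 129.339 = 136.291, limited to 2 d.p. → 5 s.f.; 2.27 + 4.007 = 6.277, limited to 2 d.p. → 3 s.f.
Carrying full precision, 136.291 ÷ 6.277 = 21.712760873…; keep min(5, 3) = 3 s.f.
Rounded to 3 significant figures: 21.7.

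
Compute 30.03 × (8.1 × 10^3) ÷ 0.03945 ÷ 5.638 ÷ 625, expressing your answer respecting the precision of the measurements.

30.03 × (8.1 × 10^3) ÷ 0.03945 ÷ 5.638 ÷ 625 = 1749.79936525…
Multiplication/division keeps the fewest significant figures: 30.03 → 4 s.f., 8.1 × 10^3 → 2 s.f., 0.03945 → 4 s.f., 5.638 → 4 s.f., 625 → 3 s.f.; limit is 2.
Rounded to 2 significant figures: 1.7 × 10^3.

1.7 × 10^3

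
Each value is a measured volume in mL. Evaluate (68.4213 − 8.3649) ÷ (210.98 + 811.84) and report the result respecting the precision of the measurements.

68.4213 − 8.3649 = 60.0564, limited to 4 d.p. → 6 s.f.; 210.98 + 811.84 = 1022.82, limited to 2 d.p. → 6 s.f.
Carrying full precision, 60.0564 ÷ 1022.82 = 0.0587164897049…; keep min(6, 6) = 6 s.f.
Rounded to 6 significant figures: 0.0587165.

0.0587165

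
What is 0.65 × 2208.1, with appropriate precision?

1.4 × 10^3

0.65 × 2208.1 = 1435.265
Multiplication/division keeps the fewest significant figures: 0.65 → 2 s.f., 2208.1 → 5 s.f.; limit is 2.
Rounded to 2 significant figures: 1.4 × 10^3.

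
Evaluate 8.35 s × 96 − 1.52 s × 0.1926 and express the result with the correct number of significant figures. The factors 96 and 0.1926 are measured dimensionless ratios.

8.35 × 96 = 801.6 → 8.0 × 10² s (2 s.f., last digit at the 10^1 place).
1.52 × 0.1926 = 0.292752 → 2.93 × 10⁻¹ s (3 s.f., last digit at the 10^-3 place).
Difference: 801.307248 s; keep the coarser place, 10^1.
Result: 8.0 × 10² s.

8.0 × 10² s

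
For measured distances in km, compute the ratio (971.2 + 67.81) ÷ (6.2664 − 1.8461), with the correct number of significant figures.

235.05

971.2 + 67.81 = 1039.01, limited to 1 d.p. → 5 s.f.; 6.2664 − 1.8461 = 4.4203, limited to 4 d.p. → 5 s.f.
Carrying full precision, 1039.01 ÷ 4.4203 = 235.054181843…; keep min(5, 5) = 5 s.f.
Rounded to 5 significant figures: 235.05.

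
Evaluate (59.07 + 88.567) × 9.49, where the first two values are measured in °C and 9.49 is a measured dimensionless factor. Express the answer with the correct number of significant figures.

59.07 °C + 88.567 °C = 147.637 °C; the sum is limited to 2 decimal places (5 s.f.).
Carrying full precision, 147.637 × 9.49 = 1401.07513 °C; 9.49 has 3 s.f., so the result keeps min(5, 3) = 3 s.f.
Rounded to 3 significant figures: 1.40 × 10^3 °C.

1.40 × 10^3 °C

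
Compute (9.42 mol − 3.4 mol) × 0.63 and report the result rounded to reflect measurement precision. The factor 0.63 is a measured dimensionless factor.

3.8 mol

9.42 mol − 3.4 mol = 6.02 mol; the difference is limited to 1 decimal place (2 s.f.).
Carrying full precision, 6.02 × 0.63 = 3.7926 mol; 0.63 has 2 s.f., so the result keeps min(2, 2) = 2 s.f.
Rounded to 2 significant figures: 3.8 mol.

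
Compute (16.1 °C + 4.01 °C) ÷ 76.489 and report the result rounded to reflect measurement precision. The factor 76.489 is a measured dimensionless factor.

16.1 °C + 4.01 °C = 20.11 °C; the sum is limited to 1 decimal place (3 s.f.).
Carrying full precision, 20.11 ÷ 76.489 = 0.262913621566… °C; 76.489 has 5 s.f., so the result keeps min(3, 5) = 3 s.f.
Rounded to 3 significant figures: 0.263 °C.

0.263 °C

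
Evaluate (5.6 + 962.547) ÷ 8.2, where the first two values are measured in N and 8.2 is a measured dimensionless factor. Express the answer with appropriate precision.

5.6 N + 962.547 N = 968.147 N; the sum is limited to 1 decimal place (4 s.f.).
Carrying full precision, 968.147 ÷ 8.2 = 118.066707317… N; 8.2 has 2 s.f., so the result keeps min(4, 2) = 2 s.f.
Rounded to 2 significant figures: 1.2 × 10² N.

1.2 × 10² N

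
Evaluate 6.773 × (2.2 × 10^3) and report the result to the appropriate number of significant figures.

6.773 × (2.2 × 10^3) = 14900.6
Multiplication/division keeps the fewest significant figures: 6.773 → 4 s.f., 2.2 × 10^3 → 2 s.f.; limit is 2.
Rounded to 2 significant figures: 1.5 × 10^4.

1.5 × 10^4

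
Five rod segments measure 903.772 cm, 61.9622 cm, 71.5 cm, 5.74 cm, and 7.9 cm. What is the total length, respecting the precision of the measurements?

1050.9 cm

903.772 cm + 61.9622 cm + 71.5 cm + 5.74 cm + 7.9 cm = 1050.8742 cm.
Addition/subtraction keeps the fewest decimal places: 903.772 → 3 decimal places, 61.9622 → 4 decimal places, 71.5 → 1 decimal place, 5.74 → 2 decimal places, 7.9 → 1 decimal place; limit is 1.
Rounded to 1 decimal place: 1050.9 cm.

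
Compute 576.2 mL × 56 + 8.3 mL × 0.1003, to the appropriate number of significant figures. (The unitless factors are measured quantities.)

3.2 × 10^4 mL

576.2 × 56 = 32267.2 → 3.2 × 10^4 mL (2 s.f., last digit at the 10^3 place).
8.3 × 0.1003 = 0.83249 → 0.83 mL (2 s.f., last digit at the 10^-2 place).
Sum: 32268.03249 mL; keep the coarser place, 10^3.
Result: 3.2 × 10^4 mL.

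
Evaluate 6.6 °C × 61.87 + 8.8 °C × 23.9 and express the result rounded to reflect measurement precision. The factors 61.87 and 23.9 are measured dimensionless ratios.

6.6 × 61.87 = 408.342 → 4.1 × 10^2 °C (2 s.f., last digit at the 10^1 place).
8.8 × 23.9 = 210.32 → 2.1 × 10^2 °C (2 s.f., last digit at the 10^1 place).
Sum: 618.662 °C; keep the coarser place, 10^1.
Result: 6.2 × 10^2 °C.

6.2 × 10^2 °C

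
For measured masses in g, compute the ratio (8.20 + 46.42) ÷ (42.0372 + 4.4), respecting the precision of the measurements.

8.20 + 46.42 = 54.62, limited to 2 d.p. → 4 s.f.; 42.0372 + 4.4 = 46.4372, limited to 1 d.p. → 3 s.f.
Carrying full precision, 54.62 ÷ 46.4372 = 1.17621217472…; keep min(4, 3) = 3 s.f.
Rounded to 3 significant figures: 1.18.

1.18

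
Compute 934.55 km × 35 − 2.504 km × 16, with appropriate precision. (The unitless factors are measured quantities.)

3.3 × 10⁴ km

934.55 × 35 = 32709.25 → 3.3 × 10⁴ km (2 s.f., last digit at the 10^3 place).
2.504 × 16 = 40.064 → 40. km (2 s.f., last digit at the 10^0 place).
Difference: 32669.186 km; keep the coarser place, 10^3.
Result: 3.3 × 10⁴ km.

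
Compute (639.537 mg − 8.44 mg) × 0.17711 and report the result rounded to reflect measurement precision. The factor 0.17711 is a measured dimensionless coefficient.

639.537 mg − 8.44 mg = 631.097 mg; the difference is limited to 2 decimal places (5 s.f.).
Carrying full precision, 631.097 × 0.17711 = 111.77358967 mg; 0.17711 has 5 s.f., so the result keeps min(5, 5) = 5 s.f.
Rounded to 5 significant figures: 111.77 mg.

111.77 mg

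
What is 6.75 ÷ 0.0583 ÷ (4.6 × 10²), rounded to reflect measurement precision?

0.25

6.75 ÷ 0.0583 ÷ (4.6 × 10²) = 0.251696621672…
Multiplication/division keeps the fewest significant figures: 6.75 → 3 s.f., 0.0583 → 3 s.f., 4.6 × 10² → 2 s.f.; limit is 2.
Rounded to 2 significant figures: 0.25.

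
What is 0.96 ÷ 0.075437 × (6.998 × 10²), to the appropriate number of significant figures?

0.96 ÷ 0.075437 × (6.998 × 10²) = 8905.55032676…
Multiplication/division keeps the fewest significant figures: 0.96 → 2 s.f., 0.075437 → 5 s.f., 6.998 × 10² → 4 s.f.; limit is 2.
Rounded to 2 significant figures: 8.9 × 10³.

8.9 × 10³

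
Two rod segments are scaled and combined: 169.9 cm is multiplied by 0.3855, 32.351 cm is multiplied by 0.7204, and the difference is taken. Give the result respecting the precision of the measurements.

42.19 cm

169.9 × 0.3855 = 65.49645 → 65.50 cm (4 s.f., last digit at the 10^-2 place).
32.351 × 0.7204 = 23.3056604 → 23.31 cm (4 s.f., last digit at the 10^-2 place).
Difference: 42.1907896 cm; keep the coarser place, 10^-2.
Result: 42.19 cm.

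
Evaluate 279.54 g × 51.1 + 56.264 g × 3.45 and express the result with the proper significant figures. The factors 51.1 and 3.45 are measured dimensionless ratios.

279.54 × 51.1 = 14284.494 → 1.43 × 10^4 g (3 s.f., last digit at the 10^2 place).
56.264 × 3.45 = 194.1108 → 194 g (3 s.f., last digit at the 10^0 place).
Sum: 14478.6048 g; keep the coarser place, 10^2.
Result: 1.45 × 10^4 g.

1.45 × 10^4 g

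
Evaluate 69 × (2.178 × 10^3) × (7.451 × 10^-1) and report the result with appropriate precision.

1.1 × 10^5

69 × (2.178 × 10^3) × (7.451 × 10^-1) = 111975.1182
Multiplication/division keeps the fewest significant figures: 69 → 2 s.f., 2.178 × 10^3 → 4 s.f., 7.451 × 10^-1 → 4 s.f.; limit is 2.
Rounded to 2 significant figures: 1.1 × 10^5.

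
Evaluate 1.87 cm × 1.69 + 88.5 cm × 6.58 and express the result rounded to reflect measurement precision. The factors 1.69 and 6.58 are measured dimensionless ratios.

1.87 × 1.69 = 3.1603 → 3.16 cm (3 s.f., last digit at the 10^-2 place).
88.5 × 6.58 = 582.33 → 582 cm (3 s.f., last digit at the 10^0 place).
Sum: 585.4903 cm; keep the coarser place, 10^0.
Result: 585 cm.

585 cm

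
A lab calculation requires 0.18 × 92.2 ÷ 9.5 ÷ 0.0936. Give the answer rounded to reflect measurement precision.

0.18 × 92.2 ÷ 9.5 ÷ 0.0936 = 18.6639676113…
Multiplication/division keeps the fewest significant figures: 0.18 → 2 s.f., 92.2 → 3 s.f., 9.5 → 2 s.f., 0.0936 → 3 s.f.; limit is 2.
Rounded to 2 significant figures: 19.

19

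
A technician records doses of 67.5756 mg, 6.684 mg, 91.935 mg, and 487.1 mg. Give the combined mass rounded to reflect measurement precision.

67.5756 mg + 6.684 mg + 91.935 mg + 487.1 mg = 653.2946 mg.
Addition/subtraction keeps the fewest decimal places: 67.5756 → 4 decimal places, 6.684 → 3 decimal places, 91.935 → 3 decimal places, 487.1 → 1 decimal place; limit is 1.
Rounded to 1 decimal place: 653.3 mg.

653.3 mg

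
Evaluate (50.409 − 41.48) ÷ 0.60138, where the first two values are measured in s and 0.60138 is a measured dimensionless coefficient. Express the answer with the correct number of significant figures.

50.409 s − 41.48 s = 8.929 s; the difference is limited to 2 decimal places (3 s.f.).
Carrying full precision, 8.929 ÷ 0.60138 = 14.8475173767… s; 0.60138 has 5 s.f., so the result keeps min(3, 5) = 3 s.f.
Rounded to 3 significant figures: 14.8 s.

14.8 s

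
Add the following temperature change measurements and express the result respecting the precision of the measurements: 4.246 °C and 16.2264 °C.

4.246 °C + 16.2264 °C = 20.4724 °C.
Addition/subtraction keeps the fewest decimal places: 4.246 → 3 decimal places, 16.2264 → 4 decimal places; limit is 3.
Rounded to 3 decimal places: 20.472 °C.

20.472 °C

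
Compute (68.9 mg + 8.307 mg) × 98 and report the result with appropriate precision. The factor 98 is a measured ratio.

68.9 mg + 8.307 mg = 77.207 mg; the sum is limited to 1 decimal place (3 s.f.).
Carrying full precision, 77.207 × 98 = 7566.286 mg; 98 has 2 s.f., so the result keeps min(3, 2) = 2 s.f.
Rounded to 2 significant figures: 7.6 × 10^3 mg.

7.6 × 10^3 mg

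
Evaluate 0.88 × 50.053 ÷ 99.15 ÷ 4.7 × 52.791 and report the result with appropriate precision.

0.88 × 50.053 ÷ 99.15 ÷ 4.7 × 52.791 = 4.98978803283…
Multiplication/division keeps the fewest significant figures: 0.88 → 2 s.f., 50.053 → 5 s.f., 99.15 → 4 s.f., 4.7 → 2 s.f., 52.791 → 5 s.f.; limit is 2.
Rounded to 2 significant figures: 5.0.

5.0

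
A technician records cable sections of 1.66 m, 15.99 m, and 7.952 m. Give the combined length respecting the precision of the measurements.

25.60 m

1.66 m + 15.99 m + 7.952 m = 25.602 m.
Addition/subtraction keeps the fewest decimal places: 1.66 → 2 decimal places, 15.99 → 2 decimal places, 7.952 → 3 decimal places; limit is 2.
Rounded to 2 decimal places: 25.60 m.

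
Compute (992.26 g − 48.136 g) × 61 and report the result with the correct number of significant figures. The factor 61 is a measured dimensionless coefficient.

5.8 × 10^4 g

992.26 g − 48.136 g = 944.124 g; the difference is limited to 2 decimal places (5 s.f.).
Carrying full precision, 944.124 × 61 = 57591.564 g; 61 has 2 s.f., so the result keeps min(5, 2) = 2 s.f.
Rounded to 2 significant figures: 5.8 × 10^4 g.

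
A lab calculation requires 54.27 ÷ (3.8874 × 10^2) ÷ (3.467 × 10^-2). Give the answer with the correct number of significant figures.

54.27 ÷ (3.8874 × 10^2) ÷ (3.467 × 10^-2) = 4.02667658771…
Multiplication/division keeps the fewest significant figures: 54.27 → 4 s.f., 3.8874 × 10^2 → 5 s.f., 3.467 × 10^-2 → 4 s.f.; limit is 4.
Rounded to 4 significant figures: 4.027.

4.027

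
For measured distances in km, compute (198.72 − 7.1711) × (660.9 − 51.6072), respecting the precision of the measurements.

1.167 × 10^5 km²

198.72 − 7.1711 = 191.5489, limited to 2 d.p. → 5 s.f.; 660.9 − 51.6072 = 609.2928, limited to 1 d.p. → 4 s.f.
Carrying full precision, 191.5489 × 609.2928 = 116709.365618…; keep min(5, 4) = 4 s.f.
Rounded to 4 significant figures: 1.167 × 10^5 km².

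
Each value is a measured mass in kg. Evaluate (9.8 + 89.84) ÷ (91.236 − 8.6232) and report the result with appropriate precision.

9.8 + 89.84 = 99.64, limited to 1 d.p. → 3 s.f.; 91.236 − 8.6232 = 82.6128, limited to 3 d.p. → 5 s.f.
Carrying full precision, 99.64 ÷ 82.6128 = 1.2061084965…; keep min(3, 5) = 3 s.f.
Rounded to 3 significant figures: 1.21.

1.21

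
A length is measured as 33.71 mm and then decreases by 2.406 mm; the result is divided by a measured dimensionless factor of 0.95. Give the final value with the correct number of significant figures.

33 mm

33.71 mm − 2.406 mm = 31.304 mm; the difference is limited to 2 decimal places (4 s.f.).
Carrying full precision, 31.304 ÷ 0.95 = 32.9515789474… mm; 0.95 has 2 s.f., so the result keeps min(4, 2) = 2 s.f.
Rounded to 2 significant figures: 33 mm.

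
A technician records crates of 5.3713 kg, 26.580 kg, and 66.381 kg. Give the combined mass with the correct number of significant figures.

5.3713 kg + 26.580 kg + 66.381 kg = 98.3323 kg.
Addition/subtraction keeps the fewest decimal places: 5.3713 → 4 decimal places, 26.580 → 3 decimal places, 66.381 → 3 decimal places; limit is 3.
Rounded to 3 decimal places: 98.332 kg.

98.332 kg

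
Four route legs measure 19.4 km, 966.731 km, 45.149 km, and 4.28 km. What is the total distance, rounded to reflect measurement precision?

19.4 km + 966.731 km + 45.149 km + 4.28 km = 1035.560 km.
Addition/subtraction keeps the fewest decimal places: 19.4 → 1 decimal place, 966.731 → 3 decimal places, 45.149 → 3 decimal places, 4.28 → 2 decimal places; limit is 1.
Rounded to 1 decimal place: 1035.6 km.

1035.6 km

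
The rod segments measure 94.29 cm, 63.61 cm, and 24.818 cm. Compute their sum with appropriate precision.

182.72 cm

94.29 cm + 63.61 cm + 24.818 cm = 182.718 cm.
Addition/subtraction keeps the fewest decimal places: 94.29 → 2 decimal places, 63.61 → 2 decimal places, 24.818 → 3 decimal places; limit is 2.
Rounded to 2 decimal places: 182.72 cm.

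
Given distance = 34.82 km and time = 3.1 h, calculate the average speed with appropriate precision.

average speed = 34.82 km ÷ 3.1 h = 11.2322580645… km/h.
34.82 has 4 significant figures; 3.1 has 2.
Division/multiplication keeps the fewest: 2 significant figures.
Rounded: 11 km/h.

11 km/h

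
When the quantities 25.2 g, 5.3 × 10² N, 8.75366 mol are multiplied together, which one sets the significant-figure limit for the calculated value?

25.2 g → 3 s.f.; 5.3 × 10² N → 2 s.f.; 8.75366 mol → 6 s.f.
The fewest is 2 significant figures, from 5.3 × 10² N.

5.3 × 10² N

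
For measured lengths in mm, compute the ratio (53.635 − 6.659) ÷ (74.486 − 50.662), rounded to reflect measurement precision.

1.9718

53.635 − 6.659 = 46.976, limited to 3 d.p. → 5 s.f.; 74.486 − 50.662 = 23.824, limited to 3 d.p. → 5 s.f.
Carrying full precision, 46.976 ÷ 23.824 = 1.97179314976…; keep min(5, 5) = 5 s.f.
Rounded to 5 significant figures: 1.9718.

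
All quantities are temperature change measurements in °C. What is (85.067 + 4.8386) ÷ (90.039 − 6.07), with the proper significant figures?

1.071

85.067 + 4.8386 = 89.9056, limited to 3 d.p. → 5 s.f.; 90.039 − 6.07 = 83.969, limited to 2 d.p. → 4 s.f.
Carrying full precision, 89.9056 ÷ 83.969 = 1.07069990115…; keep min(5, 4) = 4 s.f.
Rounded to 4 significant figures: 1.071.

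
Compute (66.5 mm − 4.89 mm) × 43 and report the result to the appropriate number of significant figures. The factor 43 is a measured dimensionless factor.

2.6 × 10³ mm

66.5 mm − 4.89 mm = 61.61 mm; the difference is limited to 1 decimal place (3 s.f.).
Carrying full precision, 61.61 × 43 = 2649.23 mm; 43 has 2 s.f., so the result keeps min(3, 2) = 2 s.f.
Rounded to 2 significant figures: 2.6 × 10³ mm.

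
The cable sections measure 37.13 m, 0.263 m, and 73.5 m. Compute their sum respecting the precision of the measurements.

37.13 m + 0.263 m + 73.5 m = 110.893 m.
Addition/subtraction keeps the fewest decimal places: 37.13 → 2 decimal places, 0.263 → 3 decimal places, 73.5 → 1 decimal place; limit is 1.
Rounded to 1 decimal place: 110.9 m.

110.9 m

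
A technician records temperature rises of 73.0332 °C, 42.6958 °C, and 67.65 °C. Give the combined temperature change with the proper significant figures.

73.0332 °C + 42.6958 °C + 67.65 °C = 183.3790 °C.
Addition/subtraction keeps the fewest decimal places: 73.0332 → 4 decimal places, 42.6958 → 4 decimal places, 67.65 → 2 decimal places; limit is 2.
Rounded to 2 decimal places: 183.38 °C.

183.38 °C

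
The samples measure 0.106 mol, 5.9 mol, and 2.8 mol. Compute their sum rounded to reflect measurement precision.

0.106 mol + 5.9 mol + 2.8 mol = 8.806 mol.
Addition/subtraction keeps the fewest decimal places: 0.106 → 3 decimal places, 5.9 → 1 decimal place, 2.8 → 1 decimal place; limit is 1.
Rounded to 1 decimal place: 8.8 mol.

8.8 mol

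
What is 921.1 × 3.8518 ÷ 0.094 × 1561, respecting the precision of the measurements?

921.1 × 3.8518 ÷ 0.094 × 1561 = 58917669.5934…
Multiplication/division keeps the fewest significant figures: 921.1 → 4 s.f., 3.8518 → 5 s.f., 0.094 → 2 s.f., 1561 → 4 s.f.; limit is 2.
Rounded to 2 significant figures: 5.9 × 10^7.

5.9 × 10^7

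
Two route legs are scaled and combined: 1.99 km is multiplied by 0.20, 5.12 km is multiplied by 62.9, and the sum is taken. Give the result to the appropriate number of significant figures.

1.99 × 0.20 = 0.398 → 0.40 km (2 s.f., last digit at the 10^-2 place).
5.12 × 62.9 = 322.048 → 322 km (3 s.f., last digit at the 10^0 place).
Sum: 322.446 km; keep the coarser place, 10^0.
Result: 322 km.

322 km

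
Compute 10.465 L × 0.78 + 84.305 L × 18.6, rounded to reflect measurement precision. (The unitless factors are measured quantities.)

10.465 × 0.78 = 8.1627 → 8.2 L (2 s.f., last digit at the 10^-1 place).
84.305 × 18.6 = 1568.073 → 1.57 × 10^3 L (3 s.f., last digit at the 10^1 place).
Sum: 1576.2357 L; keep the coarser place, 10^1.
Result: 1.58 × 10^3 L.

1.58 × 10^3 L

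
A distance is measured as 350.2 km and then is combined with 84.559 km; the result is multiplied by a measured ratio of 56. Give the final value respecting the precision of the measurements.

350.2 km + 84.559 km = 434.759 km; the sum is limited to 1 decimal place (4 s.f.).
Carrying full precision, 434.759 × 56 = 24346.504 km; 56 has 2 s.f., so the result keeps min(4, 2) = 2 s.f.
Rounded to 2 significant figures: 2.4 × 10⁴ km.

2.4 × 10⁴ km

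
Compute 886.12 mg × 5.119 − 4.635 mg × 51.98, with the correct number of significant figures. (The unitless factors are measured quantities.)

886.12 × 5.119 = 4536.04828 → 4.536 × 10³ mg (4 s.f., last digit at the 10^0 place).
4.635 × 51.98 = 240.9273 → 240.9 mg (4 s.f., last digit at the 10^-1 place).
Difference: 4295.12098 mg; keep the coarser place, 10^0.
Result: 4.295 × 10³ mg.

4.295 × 10³ mg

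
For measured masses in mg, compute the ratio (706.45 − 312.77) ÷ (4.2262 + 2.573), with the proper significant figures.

57.90

706.45 − 312.77 = 393.68, limited to 2 d.p. → 5 s.f.; 4.2262 + 2.573 = 6.7992, limited to 3 d.p. → 4 s.f.
Carrying full precision, 393.68 ÷ 6.7992 = 57.9009295211…; keep min(5, 4) = 4 s.f.
Rounded to 4 significant figures: 57.90.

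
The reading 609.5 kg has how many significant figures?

609.5: zeros between nonzero digits are significant.

4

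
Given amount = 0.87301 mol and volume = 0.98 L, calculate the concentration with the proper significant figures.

0.89 mol/L

concentration = 0.87301 mol ÷ 0.98 L = 0.890826530612… mol/L.
0.87301 has 5 significant figures; 0.98 has 2.
Division/multiplication keeps the fewest: 2 significant figures.
Rounded: 0.89 mol/L.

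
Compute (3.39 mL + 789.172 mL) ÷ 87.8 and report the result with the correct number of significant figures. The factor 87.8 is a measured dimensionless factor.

3.39 mL + 789.172 mL = 792.562 mL; the sum is limited to 2 decimal places (5 s.f.).
Carrying full precision, 792.562 ÷ 87.8 = 9.02690205011… mL; 87.8 has 3 s.f., so the result keeps min(5, 3) = 3 s.f.
Rounded to 3 significant figures: 9.03 mL.

9.03 mL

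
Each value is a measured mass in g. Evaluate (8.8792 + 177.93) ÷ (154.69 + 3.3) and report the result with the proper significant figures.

1.182

8.8792 + 177.93 = 186.8092, limited to 2 d.p. → 5 s.f.; 154.69 + 3.3 = 157.99, limited to 1 d.p. → 4 s.f.
Carrying full precision, 186.8092 ÷ 157.99 = 1.18241154503…; keep min(5, 4) = 4 s.f.
Rounded to 4 significant figures: 1.182.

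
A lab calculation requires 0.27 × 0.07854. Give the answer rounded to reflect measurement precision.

0.021

0.27 × 0.07854 = 0.0212058
Multiplication/division keeps the fewest significant figures: 0.27 → 2 s.f., 0.07854 → 4 s.f.; limit is 2.
Rounded to 2 significant figures: 0.021.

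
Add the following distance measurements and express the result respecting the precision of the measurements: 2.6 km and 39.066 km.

2.6 km + 39.066 km = 41.666 km.
Addition/subtraction keeps the fewest decimal places: 2.6 → 1 decimal place, 39.066 → 3 decimal places; limit is 1.
Rounded to 1 decimal place: 41.7 km.

41.7 km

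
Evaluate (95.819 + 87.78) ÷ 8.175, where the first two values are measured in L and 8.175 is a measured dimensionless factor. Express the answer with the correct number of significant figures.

95.819 L + 87.78 L = 183.599 L; the sum is limited to 2 decimal places (5 s.f.).
Carrying full precision, 183.599 ÷ 8.175 = 22.4585932722… L; 8.175 has 4 s.f., so the result keeps min(5, 4) = 4 s.f.
Rounded to 4 significant figures: 22.46 L.

22.46 L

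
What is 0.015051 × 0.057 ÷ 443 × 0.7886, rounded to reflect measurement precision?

1.5 × 10⁻⁶

0.015051 × 0.057 ÷ 443 × 0.7886 = 0.00000152719065508…
Multiplication/division keeps the fewest significant figures: 0.015051 → 5 s.f., 0.057 → 2 s.f., 443 → 3 s.f., 0.7886 → 4 s.f.; limit is 2.
Rounded to 2 significant figures: 1.5 × 10⁻⁶.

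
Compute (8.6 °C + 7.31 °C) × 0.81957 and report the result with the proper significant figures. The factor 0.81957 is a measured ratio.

8.6 °C + 7.31 °C = 15.91 °C; the sum is limited to 1 decimal place (3 s.f.).
Carrying full precision, 15.91 × 0.81957 = 13.0393587 °C; 0.81957 has 5 s.f., so the result keeps min(3, 5) = 3 s.f.
Rounded to 3 significant figures: 13.0 °C.

13.0 °C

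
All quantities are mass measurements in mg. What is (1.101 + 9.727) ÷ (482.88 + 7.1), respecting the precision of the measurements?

0.02210

1.101 + 9.727 = 10.828, limited to 3 d.p. → 5 s.f.; 482.88 + 7.1 = 489.98, limited to 1 d.p. → 4 s.f.
Carrying full precision, 10.828 ÷ 489.98 = 0.022098861178…; keep min(5, 4) = 4 s.f.
Rounded to 4 significant figures: 0.02210.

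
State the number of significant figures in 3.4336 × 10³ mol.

3.4336 × 10³: in scientific notation every digit of the coefficient is significant.

5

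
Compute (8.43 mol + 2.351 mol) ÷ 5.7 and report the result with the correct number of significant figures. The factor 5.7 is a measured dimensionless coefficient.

1.9 mol

8.43 mol + 2.351 mol = 10.781 mol; the sum is limited to 2 decimal places (4 s.f.).
Carrying full precision, 10.781 ÷ 5.7 = 1.89140350877… mol; 5.7 has 2 s.f., so the result keeps min(4, 2) = 2 s.f.
Rounded to 2 significant figures: 1.9 mol.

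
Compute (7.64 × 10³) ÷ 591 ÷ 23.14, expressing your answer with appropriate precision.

0.559

(7.64 × 10³) ÷ 591 ÷ 23.14 = 0.558653498823…
Multiplication/division keeps the fewest significant figures: 7.64 × 10³ → 3 s.f., 591 → 3 s.f., 23.14 → 4 s.f.; limit is 3.
Rounded to 3 significant figures: 0.559.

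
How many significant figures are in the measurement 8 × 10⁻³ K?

8 × 10⁻³: in scientific notation every digit of the coefficient is significant.

1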